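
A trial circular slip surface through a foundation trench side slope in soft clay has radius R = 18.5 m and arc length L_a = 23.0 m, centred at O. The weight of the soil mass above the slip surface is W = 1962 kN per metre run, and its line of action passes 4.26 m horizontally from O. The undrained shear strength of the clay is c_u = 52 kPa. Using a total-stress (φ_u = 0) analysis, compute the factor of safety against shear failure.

Taking moments about the centre O, the resisting moment is provided by the undrained shear strength acting along the arc:
M_R = c_u·L_a·R = 52·23.00·18.5 = 22126.0 kN·m/m
M_D = W·d = 1962·4.26 = 8358.1 kN·m/m
FS = M_R / M_D = 22126.0 / 8358.1 = 2.647

FS = 2.65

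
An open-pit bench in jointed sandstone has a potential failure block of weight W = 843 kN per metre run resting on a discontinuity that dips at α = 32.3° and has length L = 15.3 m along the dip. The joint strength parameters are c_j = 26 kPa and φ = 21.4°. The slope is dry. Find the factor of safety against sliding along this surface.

Resolving the block weight along and normal to the plane and applying the Mohr–Coulomb strength on the joint:
N' = W cosα = 843·cos32.3° = 712.6 kN/m
Driving force T = W sinα = 843·sin32.3° = 450.5 kN/m
Resisting force R = c_j·L + N'·tanφ = 26·15.3 + 712.6·tan21.4° = 397.8 + 279.2 = 677.0 kN/m
FS = R / T = 677.0 / 450.5 = 1.503

FS = 1.50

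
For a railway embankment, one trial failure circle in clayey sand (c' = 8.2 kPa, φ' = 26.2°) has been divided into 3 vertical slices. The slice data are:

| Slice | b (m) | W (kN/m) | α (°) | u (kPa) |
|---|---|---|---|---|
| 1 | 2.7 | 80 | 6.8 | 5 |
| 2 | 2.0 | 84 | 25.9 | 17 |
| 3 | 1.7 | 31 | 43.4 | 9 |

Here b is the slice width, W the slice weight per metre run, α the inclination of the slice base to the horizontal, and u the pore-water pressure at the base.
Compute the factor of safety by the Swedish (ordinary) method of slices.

Ordinary method of slices: FS = Σ[c'·Δl_i + (W_i cosα_i − u_i·Δl_i)·tanφ'] / Σ W_i sinα_i, with Δl_i = b_i / cosα_i.
Slice 1: Δl = 2.7/cos6.8° = 2.719 m; N'_1 = 80·cos6.8° − 5·2.719 = 65.8; c'Δl = 22.30; W sinα = 9.5
Slice 2: Δl = 2.0/cos25.9° = 2.223 m; N'_2 = 84·cos25.9° − 17·2.223 = 37.8; c'Δl = 18.23; W sinα = 36.7
Slice 3: Δl = 1.7/cos43.4° = 2.340 m; N'_3 = 31·cos43.4° − 9·2.340 = 1.5; c'Δl = 19.19; W sinα = 21.3
Σc'Δl = 59.7 kN/m; ΣN' = 105.1 kN/m; ΣW sinα = 67.5 kN/m
Resisting = 59.7 + 105.1·tan26.2° = 59.7 + 51.7 = 111.4 kN/m
FS = 111.4 / 67.5 = 1.652

FS = 1.65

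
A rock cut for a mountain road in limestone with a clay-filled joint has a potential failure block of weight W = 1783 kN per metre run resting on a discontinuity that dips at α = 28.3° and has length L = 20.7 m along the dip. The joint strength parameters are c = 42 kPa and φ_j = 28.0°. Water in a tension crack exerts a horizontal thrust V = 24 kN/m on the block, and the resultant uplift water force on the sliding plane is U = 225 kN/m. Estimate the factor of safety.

FS = 1.82

Resolving the block weight along and normal to the plane and applying the Mohr–Coulomb strength on the joint:
N' = W cosα − U − V sinα = 1783·cos28.3° − 225 − 24·sin28.3° = 1333.5 kN/m
Driving force T = W sinα + V cosα = 1783·sin28.3° + 24·cos28.3° = 866.4 kN/m
Resisting force R = c·L + N'·tanφ_j = 42·20.7 + 1333.5·tan28.0° = 869.4 + 709.0 = 1578.4 kN/m
FS = R / T = 1578.4 / 866.4 = 1.822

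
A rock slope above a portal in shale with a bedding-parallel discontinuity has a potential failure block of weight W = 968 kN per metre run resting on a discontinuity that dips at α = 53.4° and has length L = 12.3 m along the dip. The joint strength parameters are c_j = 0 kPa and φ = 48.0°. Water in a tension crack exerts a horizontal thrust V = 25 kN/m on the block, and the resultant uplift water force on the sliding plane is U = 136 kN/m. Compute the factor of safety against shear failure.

FS = 0.59

Resolving the block weight along and normal to the plane and applying the Mohr–Coulomb strength on the joint:
N' = W cosα − U − V sinα = 968·cos53.4° − 136 − 25·sin53.4° = 421.1 kN/m
Driving force T = W sinα + V cosα = 968·sin53.4° + 25·cos53.4° = 792.0 kN/m
Resisting force R = c_j·L + N'·tanφ = 0·12.3 + 421.1·tan48.0° = 0.0 + 467.7 = 467.7 kN/m
FS = R / T = 467.7 / 792.0 = 0.590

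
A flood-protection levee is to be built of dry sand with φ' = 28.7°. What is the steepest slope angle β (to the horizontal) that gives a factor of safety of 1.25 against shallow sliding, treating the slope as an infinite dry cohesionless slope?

β = 23.7°

For an infinite dry cohesionless slope FS = tanφ'/tanβ, so tanβ = tanφ' / FS.
tanβ = tan28.7° / 1.25 = 0.5475 / 1.25 = 0.4380
β = arctan(0.4380) = 23.65°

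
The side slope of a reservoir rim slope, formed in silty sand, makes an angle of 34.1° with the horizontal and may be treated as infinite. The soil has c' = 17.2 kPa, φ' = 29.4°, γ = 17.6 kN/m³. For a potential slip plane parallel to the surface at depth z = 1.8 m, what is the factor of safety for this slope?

FS = 2.00

For an infinite slope with a slip plane parallel to the surface (no pore pressure): FS = [c' + γz cos²β tanφ'] / [γz sinβ cosβ].
γz = 17.6·1.8 = 31.68 kN/m²
Numerator = 17.2 + 31.68·cos²34.1°·tan29.4° = 17.2 + 31.68·0.6857·0.5635 = 29.440 kPa
Denominator = 31.68·sin34.1°·cos34.1° = 31.68·0.5606·0.8281 = 14.707 kPa
FS = 29.440 / 14.707 = 2.002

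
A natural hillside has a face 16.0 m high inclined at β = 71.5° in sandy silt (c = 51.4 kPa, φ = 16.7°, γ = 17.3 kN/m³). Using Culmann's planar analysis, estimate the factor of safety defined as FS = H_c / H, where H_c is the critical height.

H_c = (4c/γ) · sinβ cosφ / [1 − cos(β − φ)]
    = (4·51.4/17.3) · sin71.5°·cos16.7° / [1 − cos54.8°]
    = 11.884 · 0.9083 / 0.4236 = 25.49 m
FS = H_c / H = 25.49 / 16.0 = 1.593

FS = 1.59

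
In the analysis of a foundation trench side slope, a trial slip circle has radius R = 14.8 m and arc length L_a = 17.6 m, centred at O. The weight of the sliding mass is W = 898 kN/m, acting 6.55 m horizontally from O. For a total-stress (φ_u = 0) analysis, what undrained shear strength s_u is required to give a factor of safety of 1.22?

FS = s_u·L_a·R / (W·d), so s_u = FS·W·d / (L_a·R).
s_u = 1.22·898·6.55 / (17.60·14.8) = 7175.9 / 260.48 = 27.55 kPa

s_u = 27.5 kPa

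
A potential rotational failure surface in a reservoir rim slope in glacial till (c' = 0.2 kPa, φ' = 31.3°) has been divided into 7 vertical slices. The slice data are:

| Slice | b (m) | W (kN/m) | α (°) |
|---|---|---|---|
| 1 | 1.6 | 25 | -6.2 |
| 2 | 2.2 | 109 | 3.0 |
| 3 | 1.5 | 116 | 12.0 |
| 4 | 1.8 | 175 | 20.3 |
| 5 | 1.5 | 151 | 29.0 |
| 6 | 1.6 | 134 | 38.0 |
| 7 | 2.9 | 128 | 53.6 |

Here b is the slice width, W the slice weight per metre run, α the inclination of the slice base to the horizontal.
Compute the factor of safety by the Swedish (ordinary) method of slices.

FS = 1.28

Ordinary method of slices: FS = Σ[c'·Δl_i + (W_i cosα_i)·tanφ'] / Σ W_i sinα_i, with Δl_i = b_i / cosα_i.
Slice 1: Δl = 1.6/cos(-6.2°) = 1.609 m; N'_1 = 25·cos(-6.2°) = 24.9; c'Δl = 0.32; W sinα = -2.7
Slice 2: Δl = 2.2/cos3.0° = 2.203 m; N'_2 = 109·cos3.0° = 108.9; c'Δl = 0.44; W sinα = 5.7
Slice 3: Δl = 1.5/cos12.0° = 1.534 m; N'_3 = 116·cos12.0° = 113.5; c'Δl = 0.31; W sinα = 24.1
Slice 4: Δl = 1.8/cos20.3° = 1.919 m; N'_4 = 175·cos20.3° = 164.1; c'Δl = 0.38; W sinα = 60.7
Slice 5: Δl = 1.5/cos29.0° = 1.715 m; N'_5 = 151·cos29.0° = 132.1; c'Δl = 0.34; W sinα = 73.2
Slice 6: Δl = 1.6/cos38.0° = 2.030 m; N'_6 = 134·cos38.0° = 105.6; c'Δl = 0.41; W sinα = 82.5
Slice 7: Δl = 2.9/cos53.6° = 4.887 m; N'_7 = 128·cos53.6° = 76.0; c'Δl = 0.98; W sinα = 103.0
Σc'Δl = 3.2 kN/m; ΣN' = 724.9 kN/m; ΣW sinα = 346.6 kN/m
Resisting = 3.2 + 724.9·tan31.3° = 3.2 + 440.8 = 443.9 kN/m
FS = 443.9 / 346.6 = 1.281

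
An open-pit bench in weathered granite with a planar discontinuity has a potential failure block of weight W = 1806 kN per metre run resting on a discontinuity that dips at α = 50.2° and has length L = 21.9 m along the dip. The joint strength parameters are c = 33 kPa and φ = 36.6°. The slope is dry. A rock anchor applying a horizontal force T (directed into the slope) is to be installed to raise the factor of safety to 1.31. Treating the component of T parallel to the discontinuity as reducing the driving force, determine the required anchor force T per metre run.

T = 168 kN/m

Resolving forces along and normal to the sliding plane, with the horizontal anchor force T adding T·sinα to the effective normal force and T·cosα acting up the plane against the driving force:
FS = [cL + (W cosα + T sinα) tanφ] / [W sinα − T cosα]
Without the anchor: N' = 1156.0 kN/m, driving T_d = 1387.5 kN/m, resisting R = 33·21.9 + 1156.0·tan36.6° = 1581.2 kN/m, FS = 1.14.
Setting FS = 1.31 and solving for T:
1.31·(1387.5 − T cos50.2°) = 1581.2 + T sin50.2°·tan36.6°
T·(sin50.2°·tan36.6° + 1.31·cos50.2°) = 1.31·1387.5 − 1581.2
T·(0.7683·0.7427 + 1.31·0.6401) = 1817.7 − 1581.2 = 236.4
T·1.4091 = 236.4
T = 167.8 kN/m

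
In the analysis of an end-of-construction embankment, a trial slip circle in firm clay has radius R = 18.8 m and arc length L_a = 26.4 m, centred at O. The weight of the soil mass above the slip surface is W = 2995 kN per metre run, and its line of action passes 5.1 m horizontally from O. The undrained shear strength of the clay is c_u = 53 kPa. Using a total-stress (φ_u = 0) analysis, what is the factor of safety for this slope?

Taking moments about the centre O, the resisting moment is provided by the undrained shear strength acting along the arc:
M_R = c_u·L_a·R = 53·26.40·18.8 = 26305.0 kN·m/m
M_D = W·d = 2995·5.1 = 15274.5 kN·m/m
FS = M_R / M_D = 26305.0 / 15274.5 = 1.722

FS = 1.72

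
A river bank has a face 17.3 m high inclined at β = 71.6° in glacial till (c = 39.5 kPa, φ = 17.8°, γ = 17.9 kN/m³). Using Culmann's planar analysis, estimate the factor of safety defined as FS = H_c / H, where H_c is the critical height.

FS = 1.13

H_c = (4c/γ) · sinβ cosφ / [1 − cos(β − φ)]
    = (4·39.5/17.9) · sin71.6°·cos17.8° / [1 − cos53.8°]
    = 8.827 · 0.9035 / 0.4094 = 19.48 m
FS = H_c / H = 19.48 / 17.3 = 1.126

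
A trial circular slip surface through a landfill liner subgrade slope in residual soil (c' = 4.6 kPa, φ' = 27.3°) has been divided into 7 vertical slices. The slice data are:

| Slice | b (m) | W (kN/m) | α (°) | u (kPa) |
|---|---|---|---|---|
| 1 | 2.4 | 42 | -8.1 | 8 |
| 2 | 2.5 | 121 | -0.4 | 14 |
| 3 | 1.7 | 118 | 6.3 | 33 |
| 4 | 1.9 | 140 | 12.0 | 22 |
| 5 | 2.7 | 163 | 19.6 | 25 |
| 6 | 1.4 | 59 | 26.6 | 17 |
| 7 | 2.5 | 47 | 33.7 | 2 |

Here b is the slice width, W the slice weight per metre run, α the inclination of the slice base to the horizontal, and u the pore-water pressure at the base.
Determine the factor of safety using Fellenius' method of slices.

Ordinary method of slices: FS = Σ[c'·Δl_i + (W_i cosα_i − u_i·Δl_i)·tanφ'] / Σ W_i sinα_i, with Δl_i = b_i / cosα_i.
Slice 1: Δl = 2.4/cos(-8.1°) = 2.424 m; N'_1 = 42·cos(-8.1°) − 8·2.424 = 22.2; c'Δl = 11.15; W sinα = -5.9
Slice 2: Δl = 2.5/cos(-0.4°) = 2.500 m; N'_2 = 121·cos(-0.4°) − 14·2.500 = 86.0; c'Δl = 11.50; W sinα = -0.8
Slice 3: Δl = 1.7/cos6.3° = 1.710 m; N'_3 = 118·cos6.3° − 33·1.710 = 60.8; c'Δl = 7.87; W sinα = 12.9
Slice 4: Δl = 1.9/cos12.0° = 1.942 m; N'_4 = 140·cos12.0° − 22·1.942 = 94.2; c'Δl = 8.94; W sinα = 29.1
Slice 5: Δl = 2.7/cos19.6° = 2.866 m; N'_5 = 163·cos19.6° − 25·2.866 = 81.9; c'Δl = 13.18; W sinα = 54.7
Slice 6: Δl = 1.4/cos26.6° = 1.566 m; N'_6 = 59·cos26.6° − 17·1.566 = 26.1; c'Δl = 7.20; W sinα = 26.4
Slice 7: Δl = 2.5/cos33.7° = 3.005 m; N'_7 = 47·cos33.7° − 2·3.005 = 33.1; c'Δl = 13.82; W sinα = 26.1
Σc'Δl = 73.7 kN/m; ΣN' = 404.4 kN/m; ΣW sinα = 142.5 kN/m
Resisting = 73.7 + 404.4·tan27.3° = 73.7 + 208.7 = 282.4 kN/m
FS = 282.4 / 142.5 = 1.982

FS = 1.98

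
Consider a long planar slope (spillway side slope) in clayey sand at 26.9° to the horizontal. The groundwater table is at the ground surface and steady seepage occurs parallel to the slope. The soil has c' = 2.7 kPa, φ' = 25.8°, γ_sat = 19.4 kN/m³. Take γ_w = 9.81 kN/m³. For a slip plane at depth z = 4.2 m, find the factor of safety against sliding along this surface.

FS = 0.55

With seepage parallel to the slope and the water table at the surface, the effective normal stress on the slip plane uses the buoyant unit weight γ' = γ_sat − γ_w while the driving shear stress uses γ_sat:
FS = [c' + γ' z cos²β tanφ'] / [γ_sat z sinβ cosβ]
γ' = 19.4 − 9.81 = 9.59 kN/m³
Numerator = 2.7 + 9.59·4.2·cos²26.9°·tan25.8° = 2.7 + 9.59·4.2·0.7953·0.4834 = 18.185 kPa
Denominator = 19.4·4.2·sin26.9°·cos26.9° = 19.4·4.2·0.4524·0.8918 = 32.876 kPa
FS = 18.185 / 32.876 = 0.553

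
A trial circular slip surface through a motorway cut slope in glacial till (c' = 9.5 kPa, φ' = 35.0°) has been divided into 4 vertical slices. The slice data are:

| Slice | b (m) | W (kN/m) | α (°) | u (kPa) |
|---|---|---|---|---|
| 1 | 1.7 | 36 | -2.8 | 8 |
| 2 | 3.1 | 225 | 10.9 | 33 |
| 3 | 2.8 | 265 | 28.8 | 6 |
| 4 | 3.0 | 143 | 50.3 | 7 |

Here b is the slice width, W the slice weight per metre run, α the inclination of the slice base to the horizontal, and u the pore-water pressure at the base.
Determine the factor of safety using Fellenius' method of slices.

Ordinary method of slices: FS = Σ[c'·Δl_i + (W_i cosα_i − u_i·Δl_i)·tanφ'] / Σ W_i sinα_i, with Δl_i = b_i / cosα_i.
Slice 1: Δl = 1.7/cos(-2.8°) = 1.702 m; N'_1 = 36·cos(-2.8°) − 8·1.702 = 22.3; c'Δl = 16.17; W sinα = -1.8
Slice 2: Δl = 3.1/cos10.9° = 3.157 m; N'_2 = 225·cos10.9° − 33·3.157 = 116.8; c'Δl = 29.99; W sinα = 42.5
Slice 3: Δl = 2.8/cos28.8° = 3.195 m; N'_3 = 265·cos28.8° − 6·3.195 = 213.0; c'Δl = 30.35; W sinα = 127.7
Slice 4: Δl = 3.0/cos50.3° = 4.697 m; N'_4 = 143·cos50.3° − 7·4.697 = 58.5; c'Δl = 44.62; W sinα = 110.0
Σc'Δl = 121.1 kN/m; ΣN' = 410.6 kN/m; ΣW sinα = 278.5 kN/m
Resisting = 121.1 + 410.6·tan35.0° = 121.1 + 287.5 = 408.7 kN/m
FS = 408.7 / 278.5 = 1.467

FS = 1.47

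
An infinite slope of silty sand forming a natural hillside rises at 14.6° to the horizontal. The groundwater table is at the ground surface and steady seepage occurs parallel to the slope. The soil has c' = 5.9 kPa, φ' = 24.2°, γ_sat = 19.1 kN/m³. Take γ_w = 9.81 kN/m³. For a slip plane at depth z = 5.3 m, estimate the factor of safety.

With seepage parallel to the slope and the water table at the surface, the effective normal stress on the slip plane uses the buoyant unit weight γ' = γ_sat − γ_w while the driving shear stress uses γ_sat:
FS = [c' + γ' z cos²β tanφ'] / [γ_sat z sinβ cosβ]
γ' = 19.1 − 9.81 = 9.29 kN/m³
Numerator = 5.9 + 9.29·5.3·cos²14.6°·tan24.2° = 5.9 + 9.29·5.3·0.9365·0.4494 = 26.622 kPa
Denominator = 19.1·5.3·sin14.6°·cos14.6° = 19.1·5.3·0.2521·0.9677 = 24.693 kPa
FS = 26.622 / 24.693 = 1.078

FS = 1.08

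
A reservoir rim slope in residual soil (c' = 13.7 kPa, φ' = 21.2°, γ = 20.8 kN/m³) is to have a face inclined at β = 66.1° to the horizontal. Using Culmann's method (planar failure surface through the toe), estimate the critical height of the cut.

Culmann's analysis gives the critical failure plane at α_cr = (β + φ')/2 = (66.1 + 21.2)/2 = 43.6°, and the critical height
H_c = (4c'/γ) · sinβ cosφ' / [1 − cos(β − φ')]
    = (4·13.7/20.8) · sin66.1°·cos21.2° / [1 − cos(44.9°)]
    = 2.635 · 0.9143·0.9323 / [1 − 0.7083]
    = 2.635 · 0.8524 / 0.2917
    = 7.70 m

H_c = 7.70 m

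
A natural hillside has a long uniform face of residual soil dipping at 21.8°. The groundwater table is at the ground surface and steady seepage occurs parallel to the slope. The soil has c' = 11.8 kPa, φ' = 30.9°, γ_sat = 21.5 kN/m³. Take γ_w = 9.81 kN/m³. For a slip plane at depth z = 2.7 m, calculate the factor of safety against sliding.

With seepage parallel to the slope and the water table at the surface, the effective normal stress on the slip plane uses the buoyant unit weight γ' = γ_sat − γ_w while the driving shear stress uses γ_sat:
FS = [c' + γ' z cos²β tanφ'] / [γ_sat z sinβ cosβ]
γ' = 21.5 − 9.81 = 11.69 kN/m³
Numerator = 11.8 + 11.69·2.7·cos²21.8°·tan30.9° = 11.8 + 11.69·2.7·0.8621·0.5985 = 28.085 kPa
Denominator = 21.5·2.7·sin21.8°·cos21.8° = 21.5·2.7·0.3714·0.9285 = 20.016 kPa
FS = 28.085 / 20.016 = 1.403

FS = 1.40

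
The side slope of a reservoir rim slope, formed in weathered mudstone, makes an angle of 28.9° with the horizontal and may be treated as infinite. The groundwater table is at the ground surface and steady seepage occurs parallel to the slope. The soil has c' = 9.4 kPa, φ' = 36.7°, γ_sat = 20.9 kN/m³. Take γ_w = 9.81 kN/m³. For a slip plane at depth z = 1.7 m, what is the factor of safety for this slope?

FS = 1.34

With seepage parallel to the slope and the water table at the surface, the effective normal stress on the slip plane uses the buoyant unit weight γ' = γ_sat − γ_w while the driving shear stress uses γ_sat:
FS = [c' + γ' z cos²β tanφ'] / [γ_sat z sinβ cosβ]
γ' = 20.9 − 9.81 = 11.09 kN/m³
Numerator = 9.4 + 11.09·1.7·cos²28.9°·tan36.7° = 9.4 + 11.09·1.7·0.7664·0.7454 = 20.170 kPa
Denominator = 20.9·1.7·sin28.9°·cos28.9° = 20.9·1.7·0.4833·0.8755 = 15.033 kPa
FS = 20.170 / 15.033 = 1.342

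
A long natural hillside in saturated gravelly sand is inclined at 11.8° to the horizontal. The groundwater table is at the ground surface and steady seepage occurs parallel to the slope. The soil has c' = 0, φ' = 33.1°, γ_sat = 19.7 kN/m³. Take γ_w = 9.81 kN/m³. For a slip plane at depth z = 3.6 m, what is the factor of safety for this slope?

With seepage parallel to the slope and the water table at the surface, the effective normal stress on the slip plane uses the buoyant unit weight γ' = γ_sat − γ_w while the driving shear stress uses γ_sat:
FS = [c' + γ' z cos²β tanφ'] / [γ_sat z sinβ cosβ]
(For c' = 0 this reduces to FS = (γ'/γ_sat)·tanφ'/tanβ.)
γ' = 19.7 − 9.81 = 9.89 kN/m³
Numerator = 0.0 + 9.89·3.6·cos²11.8°·tan33.1° = 0.0 + 9.89·3.6·0.9582·0.6519 = 22.239 kPa
Denominator = 19.7·3.6·sin11.8°·cos11.8° = 19.7·3.6·0.2045·0.9789 = 14.196 kPa
FS = 22.239 / 14.196 = 1.567

FS = 1.57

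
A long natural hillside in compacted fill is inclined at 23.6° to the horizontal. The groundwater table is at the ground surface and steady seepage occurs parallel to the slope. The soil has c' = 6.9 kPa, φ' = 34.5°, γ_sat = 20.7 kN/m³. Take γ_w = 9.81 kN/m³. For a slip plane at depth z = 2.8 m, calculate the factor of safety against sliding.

With seepage parallel to the slope and the water table at the surface, the effective normal stress on the slip plane uses the buoyant unit weight γ' = γ_sat − γ_w while the driving shear stress uses γ_sat:
FS = [c' + γ' z cos²β tanφ'] / [γ_sat z sinβ cosβ]
γ' = 20.7 − 9.81 = 10.89 kN/m³
Numerator = 6.9 + 10.89·2.8·cos²23.6°·tan34.5° = 6.9 + 10.89·2.8·0.8397·0.6873 = 24.498 kPa
Denominator = 20.7·2.8·sin23.6°·cos23.6° = 20.7·2.8·0.4003·0.9164 = 21.263 kPa
FS = 24.498 / 21.263 = 1.152

FS = 1.15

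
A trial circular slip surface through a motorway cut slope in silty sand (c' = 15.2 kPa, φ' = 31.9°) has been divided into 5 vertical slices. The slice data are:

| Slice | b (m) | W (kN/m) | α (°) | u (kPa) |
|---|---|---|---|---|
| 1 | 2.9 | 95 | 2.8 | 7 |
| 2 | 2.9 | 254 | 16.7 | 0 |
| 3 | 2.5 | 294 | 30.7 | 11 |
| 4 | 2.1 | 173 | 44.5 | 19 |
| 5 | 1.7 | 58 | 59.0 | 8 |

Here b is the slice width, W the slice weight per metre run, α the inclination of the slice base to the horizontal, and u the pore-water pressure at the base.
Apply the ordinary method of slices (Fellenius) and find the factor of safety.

Ordinary method of slices: FS = Σ[c'·Δl_i + (W_i cosα_i − u_i·Δl_i)·tanφ'] / Σ W_i sinα_i, with Δl_i = b_i / cosα_i.
Slice 1: Δl = 2.9/cos2.8° = 2.903 m; N'_1 = 95·cos2.8° − 7·2.903 = 74.6; c'Δl = 44.13; W sinα = 4.6
Slice 2: Δl = 2.9/cos16.7° = 3.028 m; N'_2 = 254·cos16.7° − 0·3.028 = 243.3; c'Δl = 46.02; W sinα = 73.0
Slice 3: Δl = 2.5/cos30.7° = 2.907 m; N'_3 = 294·cos30.7° − 11·2.907 = 220.8; c'Δl = 44.19; W sinα = 150.1
Slice 4: Δl = 2.1/cos44.5° = 2.944 m; N'_4 = 173·cos44.5° − 19·2.944 = 67.5; c'Δl = 44.75; W sinα = 121.3
Slice 5: Δl = 1.7/cos59.0° = 3.301 m; N'_5 = 58·cos59.0° − 8·3.301 = 3.5; c'Δl = 50.17; W sinα = 49.7
Σc'Δl = 229.3 kN/m; ΣN' = 609.6 kN/m; ΣW sinα = 398.7 kN/m
Resisting = 229.3 + 609.6·tan31.9° = 229.3 + 379.4 = 608.7 kN/m
FS = 608.7 / 398.7 = 1.527

FS = 1.53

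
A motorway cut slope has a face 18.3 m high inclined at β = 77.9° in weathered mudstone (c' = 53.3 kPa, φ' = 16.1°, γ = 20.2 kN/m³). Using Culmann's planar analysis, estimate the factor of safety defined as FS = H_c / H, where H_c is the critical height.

H_c = (4c'/γ) · sinβ cosφ' / [1 − cos(β − φ')]
    = (4·53.3/20.2) · sin77.9°·cos16.1° / [1 − cos61.8°]
    = 10.554 · 0.9394 / 0.5274 = 18.80 m
FS = H_c / H = 18.80 / 18.3 = 1.027

FS = 1.03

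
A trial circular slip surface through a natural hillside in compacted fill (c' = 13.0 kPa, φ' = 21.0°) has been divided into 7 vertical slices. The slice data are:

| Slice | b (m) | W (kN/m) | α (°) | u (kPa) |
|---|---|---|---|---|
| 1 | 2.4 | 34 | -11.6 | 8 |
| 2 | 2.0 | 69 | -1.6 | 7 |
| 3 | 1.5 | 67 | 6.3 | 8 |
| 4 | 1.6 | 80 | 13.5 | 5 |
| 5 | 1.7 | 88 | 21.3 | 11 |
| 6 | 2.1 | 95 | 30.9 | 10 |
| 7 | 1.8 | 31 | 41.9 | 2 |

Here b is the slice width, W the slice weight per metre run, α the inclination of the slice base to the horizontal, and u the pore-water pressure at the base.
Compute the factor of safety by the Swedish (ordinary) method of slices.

FS = 2.63

Ordinary method of slices: FS = Σ[c'·Δl_i + (W_i cosα_i − u_i·Δl_i)·tanφ'] / Σ W_i sinα_i, with Δl_i = b_i / cosα_i.
Slice 1: Δl = 2.4/cos(-11.6°) = 2.450 m; N'_1 = 34·cos(-11.6°) − 8·2.450 = 13.7; c'Δl = 31.85; W sinα = -6.8
Slice 2: Δl = 2.0/cos(-1.6°) = 2.001 m; N'_2 = 69·cos(-1.6°) − 7·2.001 = 55.0; c'Δl = 26.01; W sinα = -1.9
Slice 3: Δl = 1.5/cos6.3° = 1.509 m; N'_3 = 67·cos6.3° − 8·1.509 = 54.5; c'Δl = 19.62; W sinα = 7.4
Slice 4: Δl = 1.6/cos13.5° = 1.645 m; N'_4 = 80·cos13.5° − 5·1.645 = 69.6; c'Δl = 21.39; W sinα = 18.7
Slice 5: Δl = 1.7/cos21.3° = 1.825 m; N'_5 = 88·cos21.3° − 11·1.825 = 61.9; c'Δl = 23.72; W sinα = 32.0
Slice 6: Δl = 2.1/cos30.9° = 2.447 m; N'_6 = 95·cos30.9° − 10·2.447 = 57.0; c'Δl = 31.82; W sinα = 48.8
Slice 7: Δl = 1.8/cos41.9° = 2.418 m; N'_7 = 31·cos41.9° − 2·2.418 = 18.2; c'Δl = 31.44; W sinα = 20.7
Σc'Δl = 185.8 kN/m; ΣN' = 330.0 kN/m; ΣW sinα = 118.7 kN/m
Resisting = 185.8 + 330.0·tan21.0° = 185.8 + 126.7 = 312.5 kN/m
FS = 312.5 / 118.7 = 2.632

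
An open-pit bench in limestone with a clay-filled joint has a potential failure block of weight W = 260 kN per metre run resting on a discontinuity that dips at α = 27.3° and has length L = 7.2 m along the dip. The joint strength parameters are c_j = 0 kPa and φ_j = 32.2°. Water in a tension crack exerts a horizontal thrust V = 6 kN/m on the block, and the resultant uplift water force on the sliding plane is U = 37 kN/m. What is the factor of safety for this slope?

Resolving the block weight along and normal to the plane and applying the Mohr–Coulomb strength on the joint:
N' = W cosα − U − V sinα = 260·cos27.3° − 37 − 6·sin27.3° = 191.3 kN/m
Driving force T = W sinα + V cosα = 260·sin27.3° + 6·cos27.3° = 124.6 kN/m
Resisting force R = c_j·L + N'·tanφ_j = 0·7.2 + 191.3·tan32.2° = 0.0 + 120.5 = 120.5 kN/m
FS = R / T = 120.5 / 124.6 = 0.967

FS = 0.97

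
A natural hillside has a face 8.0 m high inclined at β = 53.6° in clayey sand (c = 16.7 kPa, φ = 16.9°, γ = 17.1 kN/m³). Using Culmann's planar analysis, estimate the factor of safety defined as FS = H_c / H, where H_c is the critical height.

FS = 1.90

H_c = (4c/γ) · sinβ cosφ / [1 − cos(β − φ)]
    = (4·16.7/17.1) · sin53.6°·cos16.9° / [1 − cos36.7°]
    = 3.906 · 0.7701 / 0.1982 = 15.18 m
FS = H_c / H = 15.18 / 8.0 = 1.897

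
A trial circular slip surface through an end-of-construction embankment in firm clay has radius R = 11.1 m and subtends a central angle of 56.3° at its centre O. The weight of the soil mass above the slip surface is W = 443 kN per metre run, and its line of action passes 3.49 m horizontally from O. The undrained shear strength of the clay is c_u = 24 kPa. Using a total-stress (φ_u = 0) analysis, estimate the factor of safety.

Taking moments about the centre O, the resisting moment is provided by the undrained shear strength acting along the arc:
Arc length L_a = R·θ = 11.1·(56.3°·π/180) = 11.1·0.9826 = 10.91 m
M_R = c_u·L_a·R = 24·10.91·11.1 = 2905.6 kN·m/m
M_D = W·d = 443·3.49 = 1546.1 kN·m/m
FS = M_R / M_D = 2905.6 / 1546.1 = 1.879

FS = 1.88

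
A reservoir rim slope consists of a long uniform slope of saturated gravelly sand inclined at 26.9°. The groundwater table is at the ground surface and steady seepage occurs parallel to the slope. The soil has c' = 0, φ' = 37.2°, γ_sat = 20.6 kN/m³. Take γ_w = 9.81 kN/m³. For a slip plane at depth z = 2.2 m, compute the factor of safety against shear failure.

FS = 0.78

With seepage parallel to the slope and the water table at the surface, the effective normal stress on the slip plane uses the buoyant unit weight γ' = γ_sat − γ_w while the driving shear stress uses γ_sat:
FS = [c' + γ' z cos²β tanφ'] / [γ_sat z sinβ cosβ]
(For c' = 0 this reduces to FS = (γ'/γ_sat)·tanφ'/tanβ.)
γ' = 20.6 − 9.81 = 10.79 kN/m³
Numerator = 0.0 + 10.79·2.2·cos²26.9°·tan37.2° = 0.0 + 10.79·2.2·0.7953·0.7590 = 14.330 kPa
Denominator = 20.6·2.2·sin26.9°·cos26.9° = 20.6·2.2·0.4524·0.8918 = 18.286 kPa
FS = 14.330 / 18.286 = 0.784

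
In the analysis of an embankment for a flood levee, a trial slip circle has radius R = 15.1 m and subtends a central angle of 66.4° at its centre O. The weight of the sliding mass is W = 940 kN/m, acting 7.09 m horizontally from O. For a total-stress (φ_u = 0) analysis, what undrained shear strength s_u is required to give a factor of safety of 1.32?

s_u = 33.3 kPa

FS = s_u·L_a·R / (W·d), so s_u = FS·W·d / (L_a·R).
Arc length L_a = R·θ = 15.1·(66.4°·π/180) = 15.1·1.1589 = 17.50 m
s_u = 1.32·940·7.09 / (17.50·15.1) = 8797.3 / 264.24 = 33.29 kPa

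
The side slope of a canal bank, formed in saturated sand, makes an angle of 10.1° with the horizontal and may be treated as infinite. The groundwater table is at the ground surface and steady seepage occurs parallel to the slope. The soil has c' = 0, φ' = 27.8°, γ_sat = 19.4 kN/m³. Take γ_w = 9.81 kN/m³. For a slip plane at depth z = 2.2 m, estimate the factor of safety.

With seepage parallel to the slope and the water table at the surface, the effective normal stress on the slip plane uses the buoyant unit weight γ' = γ_sat − γ_w while the driving shear stress uses γ_sat:
FS = [c' + γ' z cos²β tanφ'] / [γ_sat z sinβ cosβ]
(For c' = 0 this reduces to FS = (γ'/γ_sat)·tanφ'/tanβ.)
γ' = 19.4 − 9.81 = 9.59 kN/m³
Numerator = 0.0 + 9.59·2.2·cos²10.1°·tan27.8° = 0.0 + 9.59·2.2·0.9692·0.5272 = 10.782 kPa
Denominator = 19.4·2.2·sin10.1°·cos10.1° = 19.4·2.2·0.1754·0.9845 = 7.369 kPa
FS = 10.782 / 7.369 = 1.463

FS = 1.46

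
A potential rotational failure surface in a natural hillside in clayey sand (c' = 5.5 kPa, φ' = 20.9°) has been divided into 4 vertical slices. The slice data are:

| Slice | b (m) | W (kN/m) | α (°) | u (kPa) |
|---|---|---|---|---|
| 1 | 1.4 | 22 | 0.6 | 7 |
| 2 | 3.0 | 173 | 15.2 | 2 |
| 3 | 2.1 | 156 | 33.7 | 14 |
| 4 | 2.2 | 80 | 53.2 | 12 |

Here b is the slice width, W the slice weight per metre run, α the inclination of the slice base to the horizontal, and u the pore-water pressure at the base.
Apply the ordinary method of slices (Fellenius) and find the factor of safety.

FS = 0.83

Ordinary method of slices: FS = Σ[c'·Δl_i + (W_i cosα_i − u_i·Δl_i)·tanφ'] / Σ W_i sinα_i, with Δl_i = b_i / cosα_i.
Slice 1: Δl = 1.4/cos0.6° = 1.400 m; N'_1 = 22·cos0.6° − 7·1.400 = 12.2; c'Δl = 7.70; W sinα = 0.2
Slice 2: Δl = 3.0/cos15.2° = 3.109 m; N'_2 = 173·cos15.2° − 2·3.109 = 160.7; c'Δl = 17.10; W sinα = 45.4
Slice 3: Δl = 2.1/cos33.7° = 2.524 m; N'_3 = 156·cos33.7° − 14·2.524 = 94.4; c'Δl = 13.88; W sinα = 86.6
Slice 4: Δl = 2.2/cos53.2° = 3.673 m; N'_4 = 80·cos53.2° − 12·3.673 = 3.9; c'Δl = 20.20; W sinα = 64.1
Σc'Δl = 58.9 kN/m; ΣN' = 271.2 kN/m; ΣW sinα = 196.2 kN/m
Resisting = 58.9 + 271.2·tan20.9° = 58.9 + 103.6 = 162.5 kN/m
FS = 162.5 / 196.2 = 0.828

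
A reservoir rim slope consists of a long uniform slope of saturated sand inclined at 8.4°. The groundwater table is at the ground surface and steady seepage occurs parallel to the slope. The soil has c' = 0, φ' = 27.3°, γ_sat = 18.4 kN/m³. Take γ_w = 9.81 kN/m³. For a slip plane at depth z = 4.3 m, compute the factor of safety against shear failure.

With seepage parallel to the slope and the water table at the surface, the effective normal stress on the slip plane uses the buoyant unit weight γ' = γ_sat − γ_w while the driving shear stress uses γ_sat:
FS = [c' + γ' z cos²β tanφ'] / [γ_sat z sinβ cosβ]
(For c' = 0 this reduces to FS = (γ'/γ_sat)·tanφ'/tanβ.)
γ' = 18.4 − 9.81 = 8.59 kN/m³
Numerator = 0.0 + 8.59·4.3·cos²8.4°·tan27.3° = 0.0 + 8.59·4.3·0.9787·0.5161 = 18.658 kPa
Denominator = 18.4·4.3·sin8.4°·cos8.4° = 18.4·4.3·0.1461·0.9893 = 11.434 kPa
FS = 18.658 / 11.434 = 1.632

FS = 1.63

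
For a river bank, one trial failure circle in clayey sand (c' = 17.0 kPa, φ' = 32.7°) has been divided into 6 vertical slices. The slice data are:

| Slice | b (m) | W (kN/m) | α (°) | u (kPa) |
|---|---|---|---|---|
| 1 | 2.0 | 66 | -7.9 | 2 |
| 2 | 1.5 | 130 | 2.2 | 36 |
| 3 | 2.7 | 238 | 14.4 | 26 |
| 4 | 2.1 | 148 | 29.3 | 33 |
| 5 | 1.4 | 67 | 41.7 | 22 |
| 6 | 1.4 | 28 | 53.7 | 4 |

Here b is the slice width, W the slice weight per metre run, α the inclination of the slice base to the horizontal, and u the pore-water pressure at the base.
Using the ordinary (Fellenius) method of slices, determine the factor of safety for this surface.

Ordinary method of slices: FS = Σ[c'·Δl_i + (W_i cosα_i − u_i·Δl_i)·tanφ'] / Σ W_i sinα_i, with Δl_i = b_i / cosα_i.
Slice 1: Δl = 2.0/cos(-7.9°) = 2.019 m; N'_1 = 66·cos(-7.9°) − 2·2.019 = 61.3; c'Δl = 34.33; W sinα = -9.1
Slice 2: Δl = 1.5/cos2.2° = 1.501 m; N'_2 = 130·cos2.2° − 36·1.501 = 75.9; c'Δl = 25.52; W sinα = 5.0
Slice 3: Δl = 2.7/cos14.4° = 2.788 m; N'_3 = 238·cos14.4° − 26·2.788 = 158.0; c'Δl = 47.39; W sinα = 59.2
Slice 4: Δl = 2.1/cos29.3° = 2.408 m; N'_4 = 148·cos29.3° − 33·2.408 = 49.6; c'Δl = 40.94; W sinα = 72.4
Slice 5: Δl = 1.4/cos41.7° = 1.875 m; N'_5 = 67·cos41.7° − 22·1.875 = 8.8; c'Δl = 31.88; W sinα = 44.6
Slice 6: Δl = 1.4/cos53.7° = 2.365 m; N'_6 = 28·cos53.7° − 4·2.365 = 7.1; c'Δl = 40.20; W sinα = 22.6
Σc'Δl = 220.2 kN/m; ΣN' = 360.7 kN/m; ΣW sinα = 194.7 kN/m
Resisting = 220.2 + 360.7·tan32.7° = 220.2 + 231.6 = 451.8 kN/m
FS = 451.8 / 194.7 = 2.321

FS = 2.32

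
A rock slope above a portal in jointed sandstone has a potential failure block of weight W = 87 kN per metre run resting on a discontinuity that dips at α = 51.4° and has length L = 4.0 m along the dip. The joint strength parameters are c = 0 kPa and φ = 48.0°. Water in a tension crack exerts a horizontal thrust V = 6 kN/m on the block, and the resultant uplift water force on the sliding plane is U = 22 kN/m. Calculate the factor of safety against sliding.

FS = 0.43

Resolving the block weight along and normal to the plane and applying the Mohr–Coulomb strength on the joint:
N' = W cosα − U − V sinα = 87·cos51.4° − 22 − 6·sin51.4° = 27.6 kN/m
Driving force T = W sinα + V cosα = 87·sin51.4° + 6·cos51.4° = 71.7 kN/m
Resisting force R = c·L + N'·tanφ = 0·4.0 + 27.6·tan48.0° = 0.0 + 30.6 = 30.6 kN/m
FS = R / T = 30.6 / 71.7 = 0.427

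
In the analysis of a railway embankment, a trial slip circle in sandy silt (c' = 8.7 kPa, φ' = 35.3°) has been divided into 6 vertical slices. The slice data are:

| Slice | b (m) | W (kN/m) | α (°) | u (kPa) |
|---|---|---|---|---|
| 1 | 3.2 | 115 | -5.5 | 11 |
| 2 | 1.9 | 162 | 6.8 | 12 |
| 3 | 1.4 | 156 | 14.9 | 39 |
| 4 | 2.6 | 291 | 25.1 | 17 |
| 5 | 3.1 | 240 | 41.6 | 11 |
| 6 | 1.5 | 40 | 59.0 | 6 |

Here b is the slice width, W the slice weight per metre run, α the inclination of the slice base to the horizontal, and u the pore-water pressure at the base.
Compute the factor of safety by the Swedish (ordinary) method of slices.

FS = 1.68

Ordinary method of slices: FS = Σ[c'·Δl_i + (W_i cosα_i − u_i·Δl_i)·tanφ'] / Σ W_i sinα_i, with Δl_i = b_i / cosα_i.
Slice 1: Δl = 3.2/cos(-5.5°) = 3.215 m; N'_1 = 115·cos(-5.5°) − 11·3.215 = 79.1; c'Δl = 27.97; W sinα = -11.0
Slice 2: Δl = 1.9/cos6.8° = 1.913 m; N'_2 = 162·cos6.8° − 12·1.913 = 137.9; c'Δl = 16.65; W sinα = 19.2
Slice 3: Δl = 1.4/cos14.9° = 1.449 m; N'_3 = 156·cos14.9° − 39·1.449 = 94.3; c'Δl = 12.60; W sinα = 40.1
Slice 4: Δl = 2.6/cos25.1° = 2.871 m; N'_4 = 291·cos25.1° − 17·2.871 = 214.7; c'Δl = 24.98; W sinα = 123.4
Slice 5: Δl = 3.1/cos41.6° = 4.146 m; N'_5 = 240·cos41.6° − 11·4.146 = 133.9; c'Δl = 36.07; W sinα = 159.3
Slice 6: Δl = 1.5/cos59.0° = 2.912 m; N'_6 = 40·cos59.0° − 6·2.912 = 3.1; c'Δl = 25.34; W sinα = 34.3
Σc'Δl = 143.6 kN/m; ΣN' = 663.0 kN/m; ΣW sinα = 365.3 kN/m
Resisting = 143.6 + 663.0·tan35.3° = 143.6 + 469.4 = 613.0 kN/m
FS = 613.0 / 365.3 = 1.678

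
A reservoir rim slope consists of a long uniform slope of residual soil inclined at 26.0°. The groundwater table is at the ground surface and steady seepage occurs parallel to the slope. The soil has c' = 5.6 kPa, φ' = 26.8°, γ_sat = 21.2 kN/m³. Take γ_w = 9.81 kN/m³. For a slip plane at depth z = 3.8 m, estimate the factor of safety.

FS = 0.73

With seepage parallel to the slope and the water table at the surface, the effective normal stress on the slip plane uses the buoyant unit weight γ' = γ_sat − γ_w while the driving shear stress uses γ_sat:
FS = [c' + γ' z cos²β tanφ'] / [γ_sat z sinβ cosβ]
γ' = 21.2 − 9.81 = 11.39 kN/m³
Numerator = 5.6 + 11.39·3.8·cos²26.0°·tan26.8° = 5.6 + 11.39·3.8·0.8078·0.5051 = 23.262 kPa
Denominator = 21.2·3.8·sin26.0°·cos26.0° = 21.2·3.8·0.4384·0.8988 = 31.741 kPa
FS = 23.262 / 31.741 = 0.733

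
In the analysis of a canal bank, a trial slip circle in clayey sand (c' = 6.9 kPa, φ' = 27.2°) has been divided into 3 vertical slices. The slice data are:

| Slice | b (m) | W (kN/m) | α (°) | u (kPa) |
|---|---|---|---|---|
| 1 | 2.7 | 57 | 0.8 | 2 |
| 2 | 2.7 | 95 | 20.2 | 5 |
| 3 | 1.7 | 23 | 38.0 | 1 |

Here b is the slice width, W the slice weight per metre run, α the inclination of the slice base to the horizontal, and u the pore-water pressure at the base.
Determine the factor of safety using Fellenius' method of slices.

Ordinary method of slices: FS = Σ[c'·Δl_i + (W_i cosα_i − u_i·Δl_i)·tanφ'] / Σ W_i sinα_i, with Δl_i = b_i / cosα_i.
Slice 1: Δl = 2.7/cos0.8° = 2.700 m; N'_1 = 57·cos0.8° − 2·2.700 = 51.6; c'Δl = 18.63; W sinα = 0.8
Slice 2: Δl = 2.7/cos20.2° = 2.877 m; N'_2 = 95·cos20.2° − 5·2.877 = 74.8; c'Δl = 19.85; W sinα = 32.8
Slice 3: Δl = 1.7/cos38.0° = 2.157 m; N'_3 = 23·cos38.0° − 1·2.157 = 16.0; c'Δl = 14.89; W sinα = 14.2
Σc'Δl = 53.4 kN/m; ΣN' = 142.3 kN/m; ΣW sinα = 47.8 kN/m
Resisting = 53.4 + 142.3·tan27.2° = 53.4 + 73.1 = 126.5 kN/m
FS = 126.5 / 47.8 = 2.649

FS = 2.65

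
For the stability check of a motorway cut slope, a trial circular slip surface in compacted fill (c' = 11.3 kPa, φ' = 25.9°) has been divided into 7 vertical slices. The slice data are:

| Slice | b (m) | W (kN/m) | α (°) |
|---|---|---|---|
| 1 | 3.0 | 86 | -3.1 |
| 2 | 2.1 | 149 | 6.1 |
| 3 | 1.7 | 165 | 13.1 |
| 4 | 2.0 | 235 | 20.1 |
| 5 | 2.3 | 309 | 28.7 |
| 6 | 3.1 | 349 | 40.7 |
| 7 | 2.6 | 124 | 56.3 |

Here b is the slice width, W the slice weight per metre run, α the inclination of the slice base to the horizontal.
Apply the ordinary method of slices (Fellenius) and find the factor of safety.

Ordinary method of slices: FS = Σ[c'·Δl_i + (W_i cosα_i)·tanφ'] / Σ W_i sinα_i, with Δl_i = b_i / cosα_i.
Slice 1: Δl = 3.0/cos(-3.1°) = 3.004 m; N'_1 = 86·cos(-3.1°) = 85.9; c'Δl = 33.95; W sinα = -4.7
Slice 2: Δl = 2.1/cos6.1° = 2.112 m; N'_2 = 149·cos6.1° = 148.2; c'Δl = 23.87; W sinα = 15.8
Slice 3: Δl = 1.7/cos13.1° = 1.745 m; N'_3 = 165·cos13.1° = 160.7; c'Δl = 19.72; W sinα = 37.4
Slice 4: Δl = 2.0/cos20.1° = 2.130 m; N'_4 = 235·cos20.1° = 220.7; c'Δl = 24.07; W sinα = 80.8
Slice 5: Δl = 2.3/cos28.7° = 2.622 m; N'_5 = 309·cos28.7° = 271.0; c'Δl = 29.63; W sinα = 148.4
Slice 6: Δl = 3.1/cos40.7° = 4.089 m; N'_6 = 349·cos40.7° = 264.6; c'Δl = 46.21; W sinα = 227.6
Slice 7: Δl = 2.6/cos56.3° = 4.686 m; N'_7 = 124·cos56.3° = 68.8; c'Δl = 52.95; W sinα = 103.2
Σc'Δl = 230.4 kN/m; ΣN' = 1219.9 kN/m; ΣW sinα = 608.5 kN/m
Resisting = 230.4 + 1219.9·tan25.9° = 230.4 + 592.3 = 822.7 kN/m
FS = 822.7 / 608.5 = 1.352

FS = 1.35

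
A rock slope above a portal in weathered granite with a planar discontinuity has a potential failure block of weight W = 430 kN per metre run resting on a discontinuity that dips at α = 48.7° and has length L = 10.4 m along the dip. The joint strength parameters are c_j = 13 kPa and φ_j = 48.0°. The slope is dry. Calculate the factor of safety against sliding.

Resolving the block weight along and normal to the plane and applying the Mohr–Coulomb strength on the joint:
N' = W cosα = 430·cos48.7° = 283.8 kN/m
Driving force T = W sinα = 430·sin48.7° = 323.0 kN/m
Resisting force R = c_j·L + N'·tanφ_j = 13·10.4 + 283.8·tan48.0° = 135.2 + 315.2 = 450.4 kN/m
FS = R / T = 450.4 / 323.0 = 1.394

FS = 1.39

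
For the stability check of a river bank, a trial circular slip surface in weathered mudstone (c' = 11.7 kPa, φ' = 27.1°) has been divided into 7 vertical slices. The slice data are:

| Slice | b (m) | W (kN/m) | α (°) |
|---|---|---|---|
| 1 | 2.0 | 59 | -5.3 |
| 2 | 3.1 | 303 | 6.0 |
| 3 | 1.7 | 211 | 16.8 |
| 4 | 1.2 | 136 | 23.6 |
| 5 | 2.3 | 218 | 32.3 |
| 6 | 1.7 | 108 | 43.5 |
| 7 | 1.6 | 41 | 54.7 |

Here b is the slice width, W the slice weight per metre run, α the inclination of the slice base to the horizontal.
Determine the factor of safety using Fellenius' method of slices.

FS = 1.87

Ordinary method of slices: FS = Σ[c'·Δl_i + (W_i cosα_i)·tanφ'] / Σ W_i sinα_i, with Δl_i = b_i / cosα_i.
Slice 1: Δl = 2.0/cos(-5.3°) = 2.009 m; N'_1 = 59·cos(-5.3°) = 58.7; c'Δl = 23.50; W sinα = -5.4
Slice 2: Δl = 3.1/cos6.0° = 3.117 m; N'_2 = 303·cos6.0° = 301.3; c'Δl = 36.47; W sinα = 31.7
Slice 3: Δl = 1.7/cos16.8° = 1.776 m; N'_3 = 211·cos16.8° = 202.0; c'Δl = 20.78; W sinα = 61.0
Slice 4: Δl = 1.2/cos23.6° = 1.310 m; N'_4 = 136·cos23.6° = 124.6; c'Δl = 15.32; W sinα = 54.4
Slice 5: Δl = 2.3/cos32.3° = 2.721 m; N'_5 = 218·cos32.3° = 184.3; c'Δl = 31.84; W sinα = 116.5
Slice 6: Δl = 1.7/cos43.5° = 2.344 m; N'_6 = 108·cos43.5° = 78.3; c'Δl = 27.42; W sinα = 74.3
Slice 7: Δl = 1.6/cos54.7° = 2.769 m; N'_7 = 41·cos54.7° = 23.7; c'Δl = 32.40; W sinα = 33.5
Σc'Δl = 187.7 kN/m; ΣN' = 973.0 kN/m; ΣW sinα = 365.9 kN/m
Resisting = 187.7 + 973.0·tan27.1° = 187.7 + 497.9 = 685.6 kN/m
FS = 685.6 / 365.9 = 1.874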